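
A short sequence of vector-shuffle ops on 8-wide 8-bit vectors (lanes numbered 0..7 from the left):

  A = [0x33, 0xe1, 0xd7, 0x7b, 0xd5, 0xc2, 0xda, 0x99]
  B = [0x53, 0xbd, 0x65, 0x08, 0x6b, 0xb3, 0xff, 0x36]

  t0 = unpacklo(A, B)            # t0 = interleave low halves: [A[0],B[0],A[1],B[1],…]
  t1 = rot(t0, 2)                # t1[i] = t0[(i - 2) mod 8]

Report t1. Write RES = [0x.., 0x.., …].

→ t0 |33|53|e1|bd|d7|65|7b|08|
→ t1 |7b|08|33|53|e1|bd|d7|65|

RES = [0x7b, 0x08, 0x33, 0x53, 0xe1, 0xbd, 0xd7, 0x65]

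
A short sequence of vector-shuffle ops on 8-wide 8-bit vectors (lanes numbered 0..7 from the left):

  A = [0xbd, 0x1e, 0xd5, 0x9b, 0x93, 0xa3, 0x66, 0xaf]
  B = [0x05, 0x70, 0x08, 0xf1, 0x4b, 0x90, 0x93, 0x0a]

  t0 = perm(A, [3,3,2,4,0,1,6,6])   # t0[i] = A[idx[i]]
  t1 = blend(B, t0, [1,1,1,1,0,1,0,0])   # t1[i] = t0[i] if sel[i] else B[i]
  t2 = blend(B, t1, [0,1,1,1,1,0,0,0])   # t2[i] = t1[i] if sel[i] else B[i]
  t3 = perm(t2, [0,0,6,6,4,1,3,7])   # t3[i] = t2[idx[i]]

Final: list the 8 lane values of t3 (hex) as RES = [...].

RES = [0x05, 0x05, 0x93, 0x93, 0x4b, 0x9b, 0x93, 0x0a]

t0 = [0x9b, 0x9b, 0xd5, 0x93, 0xbd, 0x1e, 0x66, 0x66]
t1 = [0x9b, 0x9b, 0xd5, 0x93, 0x4b, 0x1e, 0x93, 0x0a]
t2 = [0x05, 0x9b, 0xd5, 0x93, 0x4b, 0x90, 0x93, 0x0a]
t3 = [0x05, 0x05, 0x93, 0x93, 0x4b, 0x9b, 0x93, 0x0a]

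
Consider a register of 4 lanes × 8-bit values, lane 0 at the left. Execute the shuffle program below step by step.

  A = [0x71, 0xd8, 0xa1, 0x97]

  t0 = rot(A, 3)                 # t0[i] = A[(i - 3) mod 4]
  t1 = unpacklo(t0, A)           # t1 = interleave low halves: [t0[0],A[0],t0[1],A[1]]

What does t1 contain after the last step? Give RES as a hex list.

t0 = [0xd8, 0xa1, 0x97, 0x71]
t1 = [0xd8, 0x71, 0xa1, 0xd8]

RES = [0xd8, 0x71, 0xa1, 0xd8]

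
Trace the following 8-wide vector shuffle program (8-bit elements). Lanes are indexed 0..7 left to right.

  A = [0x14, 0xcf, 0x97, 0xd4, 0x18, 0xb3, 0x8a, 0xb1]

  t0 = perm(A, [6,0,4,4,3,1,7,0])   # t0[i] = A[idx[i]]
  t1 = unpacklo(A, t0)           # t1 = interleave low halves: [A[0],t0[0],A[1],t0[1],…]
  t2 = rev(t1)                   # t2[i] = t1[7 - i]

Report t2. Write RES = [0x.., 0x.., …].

  t0: 8a 14 18 18 d4 cf b1 14
  t1: 14 8a cf 14 97 18 d4 18
  t2: 18 d4 18 97 14 cf 8a 14

RES = [ 0x18  0xd4  0x18  0x97  0x14  0xcf  0x8a  0x14 ]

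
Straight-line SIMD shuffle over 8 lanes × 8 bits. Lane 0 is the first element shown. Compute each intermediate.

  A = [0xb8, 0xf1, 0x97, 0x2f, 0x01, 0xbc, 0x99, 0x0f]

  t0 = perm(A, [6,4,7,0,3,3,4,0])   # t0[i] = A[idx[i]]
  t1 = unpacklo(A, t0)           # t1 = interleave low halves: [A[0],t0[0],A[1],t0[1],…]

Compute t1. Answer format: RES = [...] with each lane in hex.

→ t0 |99|01|0f|b8|2f|2f|01|b8|
→ t1 |b8|99|f1|01|97|0f|2f|b8|

RES = [ 0xb8  0x99  0xf1  0x01  0x97  0x0f  0x2f  0xb8 ]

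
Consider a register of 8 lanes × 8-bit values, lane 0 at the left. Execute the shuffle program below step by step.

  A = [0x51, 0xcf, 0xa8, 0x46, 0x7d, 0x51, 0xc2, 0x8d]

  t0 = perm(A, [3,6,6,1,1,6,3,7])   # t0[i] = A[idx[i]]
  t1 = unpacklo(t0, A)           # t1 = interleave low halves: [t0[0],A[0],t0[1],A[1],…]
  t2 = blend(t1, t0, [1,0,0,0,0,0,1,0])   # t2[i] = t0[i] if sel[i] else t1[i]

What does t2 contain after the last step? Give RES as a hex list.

RES = [0x46, 0x51, 0xc2, 0xcf, 0xc2, 0xa8, 0x46, 0x46]

→ t0 |46|c2|c2|cf|cf|c2|46|8d|
→ t1 |46|51|c2|cf|c2|a8|cf|46|
→ t2 |46|51|c2|cf|c2|a8|46|46|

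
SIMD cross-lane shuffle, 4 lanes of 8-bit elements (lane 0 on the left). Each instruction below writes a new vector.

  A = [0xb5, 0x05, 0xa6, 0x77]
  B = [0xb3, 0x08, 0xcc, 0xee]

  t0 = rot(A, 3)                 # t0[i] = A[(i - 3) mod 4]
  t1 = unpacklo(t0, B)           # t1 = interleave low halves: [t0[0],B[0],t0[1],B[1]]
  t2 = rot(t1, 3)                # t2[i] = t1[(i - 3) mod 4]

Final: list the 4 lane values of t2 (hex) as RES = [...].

RES = [0xb3, 0xa6, 0x08, 0x05]

  t0: 05 a6 77 b5
  t1: 05 b3 a6 08
  t2: b3 a6 08 05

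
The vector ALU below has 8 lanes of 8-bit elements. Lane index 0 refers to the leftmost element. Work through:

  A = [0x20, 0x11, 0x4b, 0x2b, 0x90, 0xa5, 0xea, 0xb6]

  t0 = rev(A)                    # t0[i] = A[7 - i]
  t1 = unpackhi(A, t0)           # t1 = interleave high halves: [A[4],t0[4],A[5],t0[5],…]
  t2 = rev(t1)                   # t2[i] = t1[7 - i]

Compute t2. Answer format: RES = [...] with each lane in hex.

RES = [0x20, 0xb6, 0x11, 0xea, 0x4b, 0xa5, 0x2b, 0x90]

→ t0 |b6|ea|a5|90|2b|4b|11|20|
→ t1 |90|2b|a5|4b|ea|11|b6|20|
→ t2 |20|b6|11|ea|4b|a5|2b|90|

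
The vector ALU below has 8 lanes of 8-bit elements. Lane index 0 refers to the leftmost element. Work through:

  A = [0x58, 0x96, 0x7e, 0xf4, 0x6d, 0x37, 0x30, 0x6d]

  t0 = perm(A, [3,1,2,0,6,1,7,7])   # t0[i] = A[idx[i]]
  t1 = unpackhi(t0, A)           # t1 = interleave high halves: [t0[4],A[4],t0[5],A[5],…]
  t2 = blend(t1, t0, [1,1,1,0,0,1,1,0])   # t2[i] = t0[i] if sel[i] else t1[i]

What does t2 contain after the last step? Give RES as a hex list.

RES = [ 0xf4  0x96  0x7e  0x37  0x6d  0x96  0x6d  0x6d ]

  t0: f4 96 7e 58 30 96 6d 6d
  t1: 30 6d 96 37 6d 30 6d 6d
  t2: f4 96 7e 37 6d 96 6d 6d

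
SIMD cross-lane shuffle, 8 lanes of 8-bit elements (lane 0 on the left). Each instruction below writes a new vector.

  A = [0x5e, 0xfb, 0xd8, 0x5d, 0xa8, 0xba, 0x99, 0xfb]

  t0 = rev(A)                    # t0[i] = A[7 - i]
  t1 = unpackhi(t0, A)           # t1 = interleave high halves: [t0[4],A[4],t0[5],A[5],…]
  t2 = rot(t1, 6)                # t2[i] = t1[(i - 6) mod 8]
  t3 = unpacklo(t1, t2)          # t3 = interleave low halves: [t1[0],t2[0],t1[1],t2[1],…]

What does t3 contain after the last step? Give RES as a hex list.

  t0: fb 99 ba a8 5d d8 fb 5e
  t1: 5d a8 d8 ba fb 99 5e fb
  t2: d8 ba fb 99 5e fb 5d a8
  t3: 5d d8 a8 ba d8 fb ba 99

RES = [0x5d, 0xd8, 0xa8, 0xba, 0xd8, 0xfb, 0xba, 0x99]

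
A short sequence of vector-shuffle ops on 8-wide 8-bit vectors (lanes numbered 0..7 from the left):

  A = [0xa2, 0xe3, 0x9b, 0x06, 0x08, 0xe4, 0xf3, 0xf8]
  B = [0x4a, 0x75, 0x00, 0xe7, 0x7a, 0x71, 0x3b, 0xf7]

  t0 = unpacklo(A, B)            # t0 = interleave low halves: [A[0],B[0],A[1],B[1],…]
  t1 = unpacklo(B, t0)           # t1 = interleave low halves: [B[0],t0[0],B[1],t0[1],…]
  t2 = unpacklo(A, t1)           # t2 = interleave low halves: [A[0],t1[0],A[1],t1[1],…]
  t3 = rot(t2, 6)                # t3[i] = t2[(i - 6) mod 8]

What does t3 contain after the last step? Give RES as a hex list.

RES = [ 0xe3  0xa2  0x9b  0x75  0x06  0x4a  0xa2  0x4a ]

t0 = [0xa2, 0x4a, 0xe3, 0x75, 0x9b, 0x00, 0x06, 0xe7]
t1 = [0x4a, 0xa2, 0x75, 0x4a, 0x00, 0xe3, 0xe7, 0x75]
t2 = [0xa2, 0x4a, 0xe3, 0xa2, 0x9b, 0x75, 0x06, 0x4a]
t3 = [0xe3, 0xa2, 0x9b, 0x75, 0x06, 0x4a, 0xa2, 0x4a]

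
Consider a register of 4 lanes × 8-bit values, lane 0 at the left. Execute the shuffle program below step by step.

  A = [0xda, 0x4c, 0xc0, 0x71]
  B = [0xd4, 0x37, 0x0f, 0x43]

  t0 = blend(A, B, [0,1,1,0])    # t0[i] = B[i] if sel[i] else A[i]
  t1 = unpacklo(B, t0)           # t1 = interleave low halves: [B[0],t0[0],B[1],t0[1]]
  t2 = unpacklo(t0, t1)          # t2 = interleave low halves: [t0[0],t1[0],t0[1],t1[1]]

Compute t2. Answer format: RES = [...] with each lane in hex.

RES = [ 0xda  0xd4  0x37  0xda ]

t0 = [0xda, 0x37, 0x0f, 0x71]
t1 = [0xd4, 0xda, 0x37, 0x37]
t2 = [0xda, 0xd4, 0x37, 0xda]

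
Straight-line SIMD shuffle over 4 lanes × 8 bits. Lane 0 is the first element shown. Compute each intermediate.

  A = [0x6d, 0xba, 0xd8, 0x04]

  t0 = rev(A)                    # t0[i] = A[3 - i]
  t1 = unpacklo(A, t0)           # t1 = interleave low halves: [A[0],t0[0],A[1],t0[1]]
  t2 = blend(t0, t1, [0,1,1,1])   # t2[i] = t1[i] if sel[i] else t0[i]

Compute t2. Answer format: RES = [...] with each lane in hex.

RES = [0x04, 0x04, 0xba, 0xd8]

t0 = [0x04, 0xd8, 0xba, 0x6d]
t1 = [0x6d, 0x04, 0xba, 0xd8]
t2 = [0x04, 0x04, 0xba, 0xd8]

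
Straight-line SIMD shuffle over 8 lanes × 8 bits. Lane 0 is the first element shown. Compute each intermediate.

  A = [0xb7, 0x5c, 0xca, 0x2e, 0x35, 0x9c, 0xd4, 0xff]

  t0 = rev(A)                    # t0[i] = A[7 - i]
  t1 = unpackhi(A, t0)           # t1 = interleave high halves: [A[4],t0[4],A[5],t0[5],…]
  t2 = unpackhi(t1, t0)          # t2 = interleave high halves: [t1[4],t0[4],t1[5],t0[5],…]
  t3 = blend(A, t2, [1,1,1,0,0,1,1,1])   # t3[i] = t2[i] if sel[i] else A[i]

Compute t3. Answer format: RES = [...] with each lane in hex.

RES = [ 0xd4  0x2e  0x5c  0x2e  0x35  0x5c  0xb7  0xb7 ]

t0 = [0xff, 0xd4, 0x9c, 0x35, 0x2e, 0xca, 0x5c, 0xb7]
t1 = [0x35, 0x2e, 0x9c, 0xca, 0xd4, 0x5c, 0xff, 0xb7]
t2 = [0xd4, 0x2e, 0x5c, 0xca, 0xff, 0x5c, 0xb7, 0xb7]
t3 = [0xd4, 0x2e, 0x5c, 0x2e, 0x35, 0x5c, 0xb7, 0xb7]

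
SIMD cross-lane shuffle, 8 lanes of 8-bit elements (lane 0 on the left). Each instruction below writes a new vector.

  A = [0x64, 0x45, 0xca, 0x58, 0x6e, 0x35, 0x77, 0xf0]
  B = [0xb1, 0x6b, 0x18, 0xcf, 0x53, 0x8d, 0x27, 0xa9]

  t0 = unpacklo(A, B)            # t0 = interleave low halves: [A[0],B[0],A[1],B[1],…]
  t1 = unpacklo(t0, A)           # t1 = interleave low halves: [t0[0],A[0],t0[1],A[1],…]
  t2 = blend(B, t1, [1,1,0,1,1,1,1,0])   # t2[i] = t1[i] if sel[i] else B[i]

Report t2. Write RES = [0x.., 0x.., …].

RES = [0x64, 0x64, 0x18, 0x45, 0x45, 0xca, 0x6b, 0xa9]

  t0: 64 b1 45 6b ca 18 58 cf
  t1: 64 64 b1 45 45 ca 6b 58
  t2: 64 64 18 45 45 ca 6b a9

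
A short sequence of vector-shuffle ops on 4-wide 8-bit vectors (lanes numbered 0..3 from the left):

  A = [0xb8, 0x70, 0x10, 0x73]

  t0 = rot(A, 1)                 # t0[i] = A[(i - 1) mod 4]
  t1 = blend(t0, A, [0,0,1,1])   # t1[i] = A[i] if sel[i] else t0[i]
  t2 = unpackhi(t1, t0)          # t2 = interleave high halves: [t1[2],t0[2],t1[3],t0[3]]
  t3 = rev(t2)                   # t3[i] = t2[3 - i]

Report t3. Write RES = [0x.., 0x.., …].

t0 = [0x73, 0xb8, 0x70, 0x10]
t1 = [0x73, 0xb8, 0x10, 0x73]
t2 = [0x10, 0x70, 0x73, 0x10]
t3 = [0x10, 0x73, 0x70, 0x10]

RES = [0x10, 0x73, 0x70, 0x10]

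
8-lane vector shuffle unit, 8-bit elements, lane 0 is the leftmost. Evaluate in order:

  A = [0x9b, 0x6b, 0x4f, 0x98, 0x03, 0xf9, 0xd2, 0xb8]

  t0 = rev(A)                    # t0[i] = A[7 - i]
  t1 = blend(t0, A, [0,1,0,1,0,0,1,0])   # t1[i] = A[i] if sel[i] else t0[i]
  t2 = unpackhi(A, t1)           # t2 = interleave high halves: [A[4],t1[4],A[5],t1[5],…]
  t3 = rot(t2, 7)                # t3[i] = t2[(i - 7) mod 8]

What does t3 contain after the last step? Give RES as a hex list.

RES = [0x98, 0xf9, 0x4f, 0xd2, 0xd2, 0xb8, 0x9b, 0x03]

  t0: b8 d2 f9 03 98 4f 6b 9b
  t1: b8 6b f9 98 98 4f d2 9b
  t2: 03 98 f9 4f d2 d2 b8 9b
  t3: 98 f9 4f d2 d2 b8 9b 03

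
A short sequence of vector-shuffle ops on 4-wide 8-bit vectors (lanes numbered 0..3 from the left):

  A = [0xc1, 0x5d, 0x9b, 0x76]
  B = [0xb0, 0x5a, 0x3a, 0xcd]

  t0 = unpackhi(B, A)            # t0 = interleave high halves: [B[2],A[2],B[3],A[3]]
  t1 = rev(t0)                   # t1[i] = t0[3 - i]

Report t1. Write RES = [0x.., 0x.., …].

RES = [ 0x76  0xcd  0x9b  0x3a ]

  t0: 3a 9b cd 76
  t1: 76 cd 9b 3a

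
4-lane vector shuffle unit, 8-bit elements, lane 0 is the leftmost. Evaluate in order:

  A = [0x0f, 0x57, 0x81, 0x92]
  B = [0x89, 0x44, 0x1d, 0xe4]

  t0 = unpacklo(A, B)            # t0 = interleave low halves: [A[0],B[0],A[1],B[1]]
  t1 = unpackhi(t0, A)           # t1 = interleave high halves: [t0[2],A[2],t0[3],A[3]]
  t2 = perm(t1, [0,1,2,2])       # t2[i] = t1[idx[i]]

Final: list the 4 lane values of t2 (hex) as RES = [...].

→ t0 |0f|89|57|44|
→ t1 |57|81|44|92|
→ t2 |57|81|44|44|

RES = [ 0x57  0x81  0x44  0x44 ]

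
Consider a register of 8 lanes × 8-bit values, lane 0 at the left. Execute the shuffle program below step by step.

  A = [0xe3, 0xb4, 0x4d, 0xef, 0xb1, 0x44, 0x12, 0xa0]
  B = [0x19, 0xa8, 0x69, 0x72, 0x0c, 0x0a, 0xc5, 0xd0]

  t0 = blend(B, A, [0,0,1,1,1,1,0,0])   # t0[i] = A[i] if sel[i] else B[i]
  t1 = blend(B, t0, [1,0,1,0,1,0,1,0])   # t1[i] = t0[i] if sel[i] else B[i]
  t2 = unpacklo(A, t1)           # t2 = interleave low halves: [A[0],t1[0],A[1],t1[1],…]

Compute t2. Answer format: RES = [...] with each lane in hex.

RES = [0xe3, 0x19, 0xb4, 0xa8, 0x4d, 0x4d, 0xef, 0x72]

  t0: 19 a8 4d ef b1 44 c5 d0
  t1: 19 a8 4d 72 b1 0a c5 d0
  t2: e3 19 b4 a8 4d 4d ef 72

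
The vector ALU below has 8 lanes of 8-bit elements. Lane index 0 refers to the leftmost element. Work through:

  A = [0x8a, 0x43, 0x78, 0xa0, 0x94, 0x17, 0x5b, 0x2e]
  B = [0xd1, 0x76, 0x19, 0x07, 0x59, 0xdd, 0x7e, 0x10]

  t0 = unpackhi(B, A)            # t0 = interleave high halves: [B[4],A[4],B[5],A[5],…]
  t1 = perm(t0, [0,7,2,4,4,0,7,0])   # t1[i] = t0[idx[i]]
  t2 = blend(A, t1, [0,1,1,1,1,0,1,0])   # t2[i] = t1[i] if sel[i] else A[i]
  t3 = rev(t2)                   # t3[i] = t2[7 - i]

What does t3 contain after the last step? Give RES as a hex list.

→ t0 |59|94|dd|17|7e|5b|10|2e|
→ t1 |59|2e|dd|7e|7e|59|2e|59|
→ t2 |8a|2e|dd|7e|7e|17|2e|2e|
→ t3 |2e|2e|17|7e|7e|dd|2e|8a|

RES = [ 0x2e  0x2e  0x17  0x7e  0x7e  0xdd  0x2e  0x8a ]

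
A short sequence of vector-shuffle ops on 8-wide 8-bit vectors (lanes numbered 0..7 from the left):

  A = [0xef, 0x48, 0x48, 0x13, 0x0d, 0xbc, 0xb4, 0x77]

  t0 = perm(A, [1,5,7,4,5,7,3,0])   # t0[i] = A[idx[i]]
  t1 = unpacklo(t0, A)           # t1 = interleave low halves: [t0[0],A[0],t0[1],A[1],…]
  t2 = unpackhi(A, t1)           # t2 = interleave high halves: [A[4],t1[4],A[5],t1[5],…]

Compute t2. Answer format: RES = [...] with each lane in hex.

t0 = [0x48, 0xbc, 0x77, 0x0d, 0xbc, 0x77, 0x13, 0xef]
t1 = [0x48, 0xef, 0xbc, 0x48, 0x77, 0x48, 0x0d, 0x13]
t2 = [0x0d, 0x77, 0xbc, 0x48, 0xb4, 0x0d, 0x77, 0x13]

RES = [0x0d, 0x77, 0xbc, 0x48, 0xb4, 0x0d, 0x77, 0x13]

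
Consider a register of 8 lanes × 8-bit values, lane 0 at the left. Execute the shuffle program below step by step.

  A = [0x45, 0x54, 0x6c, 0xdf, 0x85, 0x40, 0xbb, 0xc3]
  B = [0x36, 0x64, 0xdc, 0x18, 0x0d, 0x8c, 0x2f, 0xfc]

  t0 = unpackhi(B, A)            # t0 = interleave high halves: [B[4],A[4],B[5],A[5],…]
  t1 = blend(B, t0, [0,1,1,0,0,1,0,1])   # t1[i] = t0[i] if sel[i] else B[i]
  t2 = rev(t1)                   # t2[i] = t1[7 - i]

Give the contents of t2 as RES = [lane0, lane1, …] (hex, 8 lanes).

RES = [ 0xc3  0x2f  0xbb  0x0d  0x18  0x8c  0x85  0x36 ]

t0 = [0x0d, 0x85, 0x8c, 0x40, 0x2f, 0xbb, 0xfc, 0xc3]
t1 = [0x36, 0x85, 0x8c, 0x18, 0x0d, 0xbb, 0x2f, 0xc3]
t2 = [0xc3, 0x2f, 0xbb, 0x0d, 0x18, 0x8c, 0x85, 0x36]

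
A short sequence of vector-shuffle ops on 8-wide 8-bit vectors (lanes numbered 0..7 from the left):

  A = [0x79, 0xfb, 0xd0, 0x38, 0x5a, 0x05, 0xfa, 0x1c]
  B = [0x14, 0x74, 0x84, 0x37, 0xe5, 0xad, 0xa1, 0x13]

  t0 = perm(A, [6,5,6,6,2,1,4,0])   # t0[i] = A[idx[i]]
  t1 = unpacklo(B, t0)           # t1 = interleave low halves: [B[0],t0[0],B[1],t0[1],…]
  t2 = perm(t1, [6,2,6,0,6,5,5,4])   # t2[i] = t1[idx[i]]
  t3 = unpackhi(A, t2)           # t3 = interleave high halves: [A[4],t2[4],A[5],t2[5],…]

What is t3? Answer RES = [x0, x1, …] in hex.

RES = [ 0x5a  0x37  0x05  0xfa  0xfa  0xfa  0x1c  0x84 ]

t0 = [0xfa, 0x05, 0xfa, 0xfa, 0xd0, 0xfb, 0x5a, 0x79]
t1 = [0x14, 0xfa, 0x74, 0x05, 0x84, 0xfa, 0x37, 0xfa]
t2 = [0x37, 0x74, 0x37, 0x14, 0x37, 0xfa, 0xfa, 0x84]
t3 = [0x5a, 0x37, 0x05, 0xfa, 0xfa, 0xfa, 0x1c, 0x84]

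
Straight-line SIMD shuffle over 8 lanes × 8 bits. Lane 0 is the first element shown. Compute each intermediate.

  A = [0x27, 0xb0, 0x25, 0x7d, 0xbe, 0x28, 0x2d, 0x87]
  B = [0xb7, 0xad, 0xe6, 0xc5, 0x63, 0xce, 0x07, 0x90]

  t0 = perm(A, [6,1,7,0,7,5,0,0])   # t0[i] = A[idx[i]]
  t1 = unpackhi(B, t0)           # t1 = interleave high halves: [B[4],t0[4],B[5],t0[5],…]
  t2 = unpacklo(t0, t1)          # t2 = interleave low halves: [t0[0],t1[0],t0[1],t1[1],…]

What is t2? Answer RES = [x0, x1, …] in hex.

RES = [ 0x2d  0x63  0xb0  0x87  0x87  0xce  0x27  0x28 ]

t0 = [0x2d, 0xb0, 0x87, 0x27, 0x87, 0x28, 0x27, 0x27]
t1 = [0x63, 0x87, 0xce, 0x28, 0x07, 0x27, 0x90, 0x27]
t2 = [0x2d, 0x63, 0xb0, 0x87, 0x87, 0xce, 0x27, 0x28]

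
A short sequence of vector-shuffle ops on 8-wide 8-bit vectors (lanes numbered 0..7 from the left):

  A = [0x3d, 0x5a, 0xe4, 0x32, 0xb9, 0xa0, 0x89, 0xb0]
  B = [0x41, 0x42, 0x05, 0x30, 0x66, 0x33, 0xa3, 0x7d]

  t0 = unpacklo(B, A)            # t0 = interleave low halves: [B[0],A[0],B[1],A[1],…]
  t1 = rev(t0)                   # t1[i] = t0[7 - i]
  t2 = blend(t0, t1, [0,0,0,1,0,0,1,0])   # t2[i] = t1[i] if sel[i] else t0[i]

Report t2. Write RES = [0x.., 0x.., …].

RES = [0x41, 0x3d, 0x42, 0x05, 0x05, 0xe4, 0x3d, 0x32]

t0 = [0x41, 0x3d, 0x42, 0x5a, 0x05, 0xe4, 0x30, 0x32]
t1 = [0x32, 0x30, 0xe4, 0x05, 0x5a, 0x42, 0x3d, 0x41]
t2 = [0x41, 0x3d, 0x42, 0x05, 0x05, 0xe4, 0x3d, 0x32]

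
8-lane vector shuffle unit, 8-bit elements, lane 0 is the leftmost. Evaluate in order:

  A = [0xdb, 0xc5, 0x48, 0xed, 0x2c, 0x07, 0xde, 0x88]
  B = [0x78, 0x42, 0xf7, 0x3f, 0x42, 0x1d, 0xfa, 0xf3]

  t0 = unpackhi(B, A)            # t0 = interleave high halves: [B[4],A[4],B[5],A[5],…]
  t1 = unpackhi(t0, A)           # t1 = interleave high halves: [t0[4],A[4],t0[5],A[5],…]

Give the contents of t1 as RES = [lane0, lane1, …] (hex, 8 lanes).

RES = [0xfa, 0x2c, 0xde, 0x07, 0xf3, 0xde, 0x88, 0x88]

t0 = [0x42, 0x2c, 0x1d, 0x07, 0xfa, 0xde, 0xf3, 0x88]
t1 = [0xfa, 0x2c, 0xde, 0x07, 0xf3, 0xde, 0x88, 0x88]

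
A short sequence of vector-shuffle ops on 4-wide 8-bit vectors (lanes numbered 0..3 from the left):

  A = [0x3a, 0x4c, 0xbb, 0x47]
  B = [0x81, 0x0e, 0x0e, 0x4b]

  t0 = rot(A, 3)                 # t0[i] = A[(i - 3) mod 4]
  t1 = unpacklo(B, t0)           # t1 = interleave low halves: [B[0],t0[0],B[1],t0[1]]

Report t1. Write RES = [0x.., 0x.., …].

RES = [0x81, 0x4c, 0x0e, 0xbb]

→ t0 |4c|bb|47|3a|
→ t1 |81|4c|0e|bb|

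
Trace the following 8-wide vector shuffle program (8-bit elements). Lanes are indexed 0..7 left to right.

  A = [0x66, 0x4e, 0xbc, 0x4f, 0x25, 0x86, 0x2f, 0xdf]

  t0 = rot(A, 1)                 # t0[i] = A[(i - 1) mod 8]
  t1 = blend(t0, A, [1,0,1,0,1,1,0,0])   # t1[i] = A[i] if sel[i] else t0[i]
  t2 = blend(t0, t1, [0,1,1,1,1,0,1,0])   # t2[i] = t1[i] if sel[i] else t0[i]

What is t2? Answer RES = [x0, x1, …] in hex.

→ t0 |df|66|4e|bc|4f|25|86|2f|
→ t1 |66|66|bc|bc|25|86|86|2f|
→ t2 |df|66|bc|bc|25|25|86|2f|

RES = [ 0xdf  0x66  0xbc  0xbc  0x25  0x25  0x86  0x2f ]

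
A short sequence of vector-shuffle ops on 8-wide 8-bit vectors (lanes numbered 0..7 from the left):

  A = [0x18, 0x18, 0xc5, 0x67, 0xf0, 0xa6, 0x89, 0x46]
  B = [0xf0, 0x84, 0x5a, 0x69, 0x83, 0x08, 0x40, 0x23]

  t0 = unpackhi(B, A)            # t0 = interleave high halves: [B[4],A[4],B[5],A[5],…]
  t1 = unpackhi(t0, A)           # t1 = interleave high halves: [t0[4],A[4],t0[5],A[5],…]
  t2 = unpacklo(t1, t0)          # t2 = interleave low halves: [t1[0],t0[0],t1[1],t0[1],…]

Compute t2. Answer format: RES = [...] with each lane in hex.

RES = [ 0x40  0x83  0xf0  0xf0  0x89  0x08  0xa6  0xa6 ]

  t0: 83 f0 08 a6 40 89 23 46
  t1: 40 f0 89 a6 23 89 46 46
  t2: 40 83 f0 f0 89 08 a6 a6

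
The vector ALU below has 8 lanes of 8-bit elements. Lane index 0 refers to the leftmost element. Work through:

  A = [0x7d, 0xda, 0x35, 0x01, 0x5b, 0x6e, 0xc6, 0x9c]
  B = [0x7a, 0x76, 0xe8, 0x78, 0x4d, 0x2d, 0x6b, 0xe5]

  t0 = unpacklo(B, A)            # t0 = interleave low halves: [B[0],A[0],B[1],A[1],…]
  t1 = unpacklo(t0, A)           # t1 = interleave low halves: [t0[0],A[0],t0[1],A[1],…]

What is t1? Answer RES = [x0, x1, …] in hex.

  t0: 7a 7d 76 da e8 35 78 01
  t1: 7a 7d 7d da 76 35 da 01

RES = [ 0x7a  0x7d  0x7d  0xda  0x76  0x35  0xda  0x01 ]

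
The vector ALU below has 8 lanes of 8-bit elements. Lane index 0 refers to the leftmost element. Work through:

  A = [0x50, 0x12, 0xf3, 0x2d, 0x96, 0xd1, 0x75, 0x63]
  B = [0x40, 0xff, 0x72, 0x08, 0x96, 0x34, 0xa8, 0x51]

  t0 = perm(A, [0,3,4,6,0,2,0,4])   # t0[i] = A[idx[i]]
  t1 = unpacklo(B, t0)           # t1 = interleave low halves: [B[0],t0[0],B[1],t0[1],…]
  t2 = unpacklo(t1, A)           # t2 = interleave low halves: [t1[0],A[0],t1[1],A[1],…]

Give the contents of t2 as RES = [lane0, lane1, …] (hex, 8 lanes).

RES = [ 0x40  0x50  0x50  0x12  0xff  0xf3  0x2d  0x2d ]

→ t0 |50|2d|96|75|50|f3|50|96|
→ t1 |40|50|ff|2d|72|96|08|75|
→ t2 |40|50|50|12|ff|f3|2d|2d|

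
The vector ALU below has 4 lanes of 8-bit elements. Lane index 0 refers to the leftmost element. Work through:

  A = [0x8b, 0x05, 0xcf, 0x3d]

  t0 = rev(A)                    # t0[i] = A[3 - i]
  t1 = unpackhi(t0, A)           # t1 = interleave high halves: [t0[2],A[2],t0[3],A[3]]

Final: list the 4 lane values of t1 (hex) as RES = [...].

RES = [ 0x05  0xcf  0x8b  0x3d ]

→ t0 |3d|cf|05|8b|
→ t1 |05|cf|8b|3d|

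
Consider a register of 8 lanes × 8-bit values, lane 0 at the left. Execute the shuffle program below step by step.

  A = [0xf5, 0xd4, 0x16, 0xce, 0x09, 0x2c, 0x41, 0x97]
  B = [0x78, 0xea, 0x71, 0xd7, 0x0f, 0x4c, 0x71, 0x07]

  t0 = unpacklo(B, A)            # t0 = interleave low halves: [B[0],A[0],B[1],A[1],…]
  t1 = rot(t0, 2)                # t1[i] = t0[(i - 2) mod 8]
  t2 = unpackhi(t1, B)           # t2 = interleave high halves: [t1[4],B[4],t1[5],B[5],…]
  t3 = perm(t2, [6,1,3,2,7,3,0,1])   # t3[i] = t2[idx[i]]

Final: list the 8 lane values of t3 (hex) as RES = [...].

RES = [0x16, 0x0f, 0x4c, 0xd4, 0x07, 0x4c, 0xea, 0x0f]

→ t0 |78|f5|ea|d4|71|16|d7|ce|
→ t1 |d7|ce|78|f5|ea|d4|71|16|
→ t2 |ea|0f|d4|4c|71|71|16|07|
→ t3 |16|0f|4c|d4|07|4c|ea|0f|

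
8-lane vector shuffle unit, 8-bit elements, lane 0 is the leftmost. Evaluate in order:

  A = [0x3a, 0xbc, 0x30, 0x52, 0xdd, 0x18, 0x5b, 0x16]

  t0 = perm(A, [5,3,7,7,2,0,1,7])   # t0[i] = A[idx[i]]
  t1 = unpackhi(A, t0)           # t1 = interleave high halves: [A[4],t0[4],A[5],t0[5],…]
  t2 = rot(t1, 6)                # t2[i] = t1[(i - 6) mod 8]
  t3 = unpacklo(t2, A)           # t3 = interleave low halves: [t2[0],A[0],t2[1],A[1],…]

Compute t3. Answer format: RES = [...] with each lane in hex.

t0 = [0x18, 0x52, 0x16, 0x16, 0x30, 0x3a, 0xbc, 0x16]
t1 = [0xdd, 0x30, 0x18, 0x3a, 0x5b, 0xbc, 0x16, 0x16]
t2 = [0x18, 0x3a, 0x5b, 0xbc, 0x16, 0x16, 0xdd, 0x30]
t3 = [0x18, 0x3a, 0x3a, 0xbc, 0x5b, 0x30, 0xbc, 0x52]

RES = [ 0x18  0x3a  0x3a  0xbc  0x5b  0x30  0xbc  0x52 ]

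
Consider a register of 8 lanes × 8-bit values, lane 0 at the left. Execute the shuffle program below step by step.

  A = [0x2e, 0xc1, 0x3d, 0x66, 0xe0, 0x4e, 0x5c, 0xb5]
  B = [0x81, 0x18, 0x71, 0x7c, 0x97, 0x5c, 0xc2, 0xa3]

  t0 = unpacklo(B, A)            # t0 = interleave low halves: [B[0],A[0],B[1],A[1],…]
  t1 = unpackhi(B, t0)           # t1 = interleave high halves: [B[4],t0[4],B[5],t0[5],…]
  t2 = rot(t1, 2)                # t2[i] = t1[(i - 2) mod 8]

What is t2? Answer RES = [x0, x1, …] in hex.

RES = [0xa3, 0x66, 0x97, 0x71, 0x5c, 0x3d, 0xc2, 0x7c]

→ t0 |81|2e|18|c1|71|3d|7c|66|
→ t1 |97|71|5c|3d|c2|7c|a3|66|
→ t2 |a3|66|97|71|5c|3d|c2|7c|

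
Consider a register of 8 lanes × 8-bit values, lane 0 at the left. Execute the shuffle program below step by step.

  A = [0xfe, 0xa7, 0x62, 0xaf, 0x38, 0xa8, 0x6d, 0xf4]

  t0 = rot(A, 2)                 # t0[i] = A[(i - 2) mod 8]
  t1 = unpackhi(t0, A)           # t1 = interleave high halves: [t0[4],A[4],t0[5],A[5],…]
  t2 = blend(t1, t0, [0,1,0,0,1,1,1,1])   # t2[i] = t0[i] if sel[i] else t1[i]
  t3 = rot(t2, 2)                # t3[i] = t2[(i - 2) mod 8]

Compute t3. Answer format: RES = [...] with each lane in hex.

RES = [ 0x38  0xa8  0x62  0xf4  0xaf  0xa8  0x62  0xaf ]

  t0: 6d f4 fe a7 62 af 38 a8
  t1: 62 38 af a8 38 6d a8 f4
  t2: 62 f4 af a8 62 af 38 a8
  t3: 38 a8 62 f4 af a8 62 af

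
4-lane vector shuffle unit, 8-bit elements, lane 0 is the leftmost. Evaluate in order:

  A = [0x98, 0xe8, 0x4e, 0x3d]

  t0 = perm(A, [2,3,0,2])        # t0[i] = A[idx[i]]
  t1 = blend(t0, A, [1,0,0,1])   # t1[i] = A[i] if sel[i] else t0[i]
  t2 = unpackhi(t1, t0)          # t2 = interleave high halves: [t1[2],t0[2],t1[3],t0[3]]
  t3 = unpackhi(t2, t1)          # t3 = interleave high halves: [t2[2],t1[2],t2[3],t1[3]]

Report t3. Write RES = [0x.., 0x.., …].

  t0: 4e 3d 98 4e
  t1: 98 3d 98 3d
  t2: 98 98 3d 4e
  t3: 3d 98 4e 3d

RES = [0x3d, 0x98, 0x4e, 0x3d]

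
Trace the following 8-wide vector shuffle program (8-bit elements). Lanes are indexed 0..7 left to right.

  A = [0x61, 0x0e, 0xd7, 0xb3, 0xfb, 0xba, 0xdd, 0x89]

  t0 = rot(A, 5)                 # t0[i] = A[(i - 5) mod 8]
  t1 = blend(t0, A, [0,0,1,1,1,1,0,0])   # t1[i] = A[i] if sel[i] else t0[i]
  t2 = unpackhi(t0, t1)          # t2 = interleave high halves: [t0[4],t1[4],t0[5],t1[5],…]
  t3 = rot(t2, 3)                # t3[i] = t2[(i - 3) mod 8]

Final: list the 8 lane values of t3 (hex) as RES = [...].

→ t0 |b3|fb|ba|dd|89|61|0e|d7|
→ t1 |b3|fb|d7|b3|fb|ba|0e|d7|
→ t2 |89|fb|61|ba|0e|0e|d7|d7|
→ t3 |0e|d7|d7|89|fb|61|ba|0e|

RES = [ 0x0e  0xd7  0xd7  0x89  0xfb  0x61  0xba  0x0e ]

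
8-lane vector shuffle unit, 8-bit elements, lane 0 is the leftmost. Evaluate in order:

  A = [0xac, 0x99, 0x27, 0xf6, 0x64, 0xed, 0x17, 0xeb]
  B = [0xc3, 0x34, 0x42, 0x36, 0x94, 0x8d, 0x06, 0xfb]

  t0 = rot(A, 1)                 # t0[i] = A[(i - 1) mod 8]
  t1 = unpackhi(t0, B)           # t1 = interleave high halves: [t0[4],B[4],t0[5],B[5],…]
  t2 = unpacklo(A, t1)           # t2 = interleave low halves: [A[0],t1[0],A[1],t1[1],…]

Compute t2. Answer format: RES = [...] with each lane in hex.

RES = [ 0xac  0xf6  0x99  0x94  0x27  0x64  0xf6  0x8d ]

→ t0 |eb|ac|99|27|f6|64|ed|17|
→ t1 |f6|94|64|8d|ed|06|17|fb|
→ t2 |ac|f6|99|94|27|64|f6|8d|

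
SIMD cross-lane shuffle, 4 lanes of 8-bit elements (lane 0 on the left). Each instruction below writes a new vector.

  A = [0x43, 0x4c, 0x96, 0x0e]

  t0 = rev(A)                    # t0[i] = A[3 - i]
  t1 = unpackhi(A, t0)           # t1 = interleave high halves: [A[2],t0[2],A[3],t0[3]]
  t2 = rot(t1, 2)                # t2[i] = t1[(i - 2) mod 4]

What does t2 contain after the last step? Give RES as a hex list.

  t0: 0e 96 4c 43
  t1: 96 4c 0e 43
  t2: 0e 43 96 4c

RES = [0x0e, 0x43, 0x96, 0x4c]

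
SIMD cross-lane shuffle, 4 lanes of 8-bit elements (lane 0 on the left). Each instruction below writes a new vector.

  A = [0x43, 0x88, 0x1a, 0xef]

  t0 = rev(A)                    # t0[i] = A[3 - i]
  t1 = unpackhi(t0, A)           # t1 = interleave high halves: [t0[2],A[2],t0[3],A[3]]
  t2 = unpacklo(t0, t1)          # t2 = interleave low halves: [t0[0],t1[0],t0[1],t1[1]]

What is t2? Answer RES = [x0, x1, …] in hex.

→ t0 |ef|1a|88|43|
→ t1 |88|1a|43|ef|
→ t2 |ef|88|1a|1a|

RES = [ 0xef  0x88  0x1a  0x1a ]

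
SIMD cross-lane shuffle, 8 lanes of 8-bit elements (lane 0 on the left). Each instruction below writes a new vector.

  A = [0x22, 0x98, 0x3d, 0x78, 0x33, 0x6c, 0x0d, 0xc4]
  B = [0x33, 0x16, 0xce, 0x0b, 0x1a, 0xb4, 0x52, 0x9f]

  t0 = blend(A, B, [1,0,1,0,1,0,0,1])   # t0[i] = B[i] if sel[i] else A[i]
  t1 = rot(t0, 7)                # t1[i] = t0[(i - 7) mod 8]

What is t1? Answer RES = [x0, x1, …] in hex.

→ t0 |33|98|ce|78|1a|6c|0d|9f|
→ t1 |98|ce|78|1a|6c|0d|9f|33|

RES = [0x98, 0xce, 0x78, 0x1a, 0x6c, 0x0d, 0x9f, 0x33]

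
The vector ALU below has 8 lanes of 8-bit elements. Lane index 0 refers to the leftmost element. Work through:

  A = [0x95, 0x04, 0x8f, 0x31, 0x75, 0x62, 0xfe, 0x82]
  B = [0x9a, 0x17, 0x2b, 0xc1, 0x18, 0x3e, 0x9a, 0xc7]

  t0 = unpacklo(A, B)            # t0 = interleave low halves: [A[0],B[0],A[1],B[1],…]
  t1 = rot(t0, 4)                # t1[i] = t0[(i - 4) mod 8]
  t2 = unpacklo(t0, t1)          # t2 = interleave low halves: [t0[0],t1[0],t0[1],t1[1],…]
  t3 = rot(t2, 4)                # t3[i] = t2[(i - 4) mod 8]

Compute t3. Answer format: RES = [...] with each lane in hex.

  t0: 95 9a 04 17 8f 2b 31 c1
  t1: 8f 2b 31 c1 95 9a 04 17
  t2: 95 8f 9a 2b 04 31 17 c1
  t3: 04 31 17 c1 95 8f 9a 2b

RES = [0x04, 0x31, 0x17, 0xc1, 0x95, 0x8f, 0x9a, 0x2b]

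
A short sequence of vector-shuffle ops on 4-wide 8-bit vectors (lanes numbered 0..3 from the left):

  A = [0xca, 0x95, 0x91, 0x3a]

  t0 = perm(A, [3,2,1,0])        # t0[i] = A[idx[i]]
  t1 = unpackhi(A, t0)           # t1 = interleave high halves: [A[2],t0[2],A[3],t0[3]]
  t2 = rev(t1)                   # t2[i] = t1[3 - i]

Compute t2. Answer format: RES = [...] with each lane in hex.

RES = [ 0xca  0x3a  0x95  0x91 ]

→ t0 |3a|91|95|ca|
→ t1 |91|95|3a|ca|
→ t2 |ca|3a|95|91|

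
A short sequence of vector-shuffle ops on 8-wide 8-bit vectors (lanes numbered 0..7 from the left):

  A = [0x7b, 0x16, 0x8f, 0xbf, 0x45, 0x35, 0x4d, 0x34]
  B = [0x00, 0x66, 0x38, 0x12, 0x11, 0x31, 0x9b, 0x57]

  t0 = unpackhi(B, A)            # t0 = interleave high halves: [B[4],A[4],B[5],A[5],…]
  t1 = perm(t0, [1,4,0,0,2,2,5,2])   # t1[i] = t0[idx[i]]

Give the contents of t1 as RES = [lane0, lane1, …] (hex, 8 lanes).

RES = [ 0x45  0x9b  0x11  0x11  0x31  0x31  0x4d  0x31 ]

t0 = [0x11, 0x45, 0x31, 0x35, 0x9b, 0x4d, 0x57, 0x34]
t1 = [0x45, 0x9b, 0x11, 0x11, 0x31, 0x31, 0x4d, 0x31]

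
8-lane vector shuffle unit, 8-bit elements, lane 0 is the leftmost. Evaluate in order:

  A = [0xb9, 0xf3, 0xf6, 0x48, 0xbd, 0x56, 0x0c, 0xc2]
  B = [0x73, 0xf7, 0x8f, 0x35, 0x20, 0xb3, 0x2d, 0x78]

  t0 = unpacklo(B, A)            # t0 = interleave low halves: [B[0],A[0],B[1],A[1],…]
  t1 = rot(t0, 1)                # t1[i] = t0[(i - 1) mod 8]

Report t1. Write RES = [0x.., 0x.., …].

RES = [ 0x48  0x73  0xb9  0xf7  0xf3  0x8f  0xf6  0x35 ]

  t0: 73 b9 f7 f3 8f f6 35 48
  t1: 48 73 b9 f7 f3 8f f6 35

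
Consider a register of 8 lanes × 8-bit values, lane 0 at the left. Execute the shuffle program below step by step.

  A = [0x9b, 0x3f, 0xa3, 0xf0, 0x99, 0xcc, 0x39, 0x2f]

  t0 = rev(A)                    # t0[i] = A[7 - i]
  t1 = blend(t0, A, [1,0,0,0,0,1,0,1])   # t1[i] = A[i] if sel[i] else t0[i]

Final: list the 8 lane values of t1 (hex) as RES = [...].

  t0: 2f 39 cc 99 f0 a3 3f 9b
  t1: 9b 39 cc 99 f0 cc 3f 2f

RES = [0x9b, 0x39, 0xcc, 0x99, 0xf0, 0xcc, 0x3f, 0x2f]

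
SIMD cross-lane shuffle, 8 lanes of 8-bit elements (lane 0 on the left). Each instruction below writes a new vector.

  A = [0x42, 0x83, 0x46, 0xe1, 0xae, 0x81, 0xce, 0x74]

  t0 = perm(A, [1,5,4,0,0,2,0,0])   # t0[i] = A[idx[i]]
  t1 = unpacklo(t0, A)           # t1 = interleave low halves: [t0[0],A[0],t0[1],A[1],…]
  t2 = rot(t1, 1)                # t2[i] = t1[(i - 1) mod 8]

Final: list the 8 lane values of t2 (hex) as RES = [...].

  t0: 83 81 ae 42 42 46 42 42
  t1: 83 42 81 83 ae 46 42 e1
  t2: e1 83 42 81 83 ae 46 42

RES = [0xe1, 0x83, 0x42, 0x81, 0x83, 0xae, 0x46, 0x42]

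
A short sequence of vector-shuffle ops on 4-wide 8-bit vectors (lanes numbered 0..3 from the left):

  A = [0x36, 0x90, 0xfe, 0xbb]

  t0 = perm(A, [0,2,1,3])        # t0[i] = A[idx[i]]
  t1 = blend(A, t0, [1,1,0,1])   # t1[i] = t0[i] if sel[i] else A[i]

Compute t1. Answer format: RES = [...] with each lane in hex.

  t0: 36 fe 90 bb
  t1: 36 fe fe bb

RES = [ 0x36  0xfe  0xfe  0xbb ]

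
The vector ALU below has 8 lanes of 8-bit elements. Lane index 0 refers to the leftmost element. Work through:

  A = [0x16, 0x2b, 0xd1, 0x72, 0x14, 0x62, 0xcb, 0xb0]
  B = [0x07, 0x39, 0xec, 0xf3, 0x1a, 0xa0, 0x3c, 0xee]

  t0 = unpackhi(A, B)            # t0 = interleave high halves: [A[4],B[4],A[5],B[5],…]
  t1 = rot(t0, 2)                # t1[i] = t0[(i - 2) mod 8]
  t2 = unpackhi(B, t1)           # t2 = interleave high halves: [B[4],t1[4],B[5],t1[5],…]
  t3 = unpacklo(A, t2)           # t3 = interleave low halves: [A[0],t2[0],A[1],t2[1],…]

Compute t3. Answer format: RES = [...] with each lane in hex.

RES = [ 0x16  0x1a  0x2b  0x62  0xd1  0xa0  0x72  0xa0 ]

t0 = [0x14, 0x1a, 0x62, 0xa0, 0xcb, 0x3c, 0xb0, 0xee]
t1 = [0xb0, 0xee, 0x14, 0x1a, 0x62, 0xa0, 0xcb, 0x3c]
t2 = [0x1a, 0x62, 0xa0, 0xa0, 0x3c, 0xcb, 0xee, 0x3c]
t3 = [0x16, 0x1a, 0x2b, 0x62, 0xd1, 0xa0, 0x72, 0xa0]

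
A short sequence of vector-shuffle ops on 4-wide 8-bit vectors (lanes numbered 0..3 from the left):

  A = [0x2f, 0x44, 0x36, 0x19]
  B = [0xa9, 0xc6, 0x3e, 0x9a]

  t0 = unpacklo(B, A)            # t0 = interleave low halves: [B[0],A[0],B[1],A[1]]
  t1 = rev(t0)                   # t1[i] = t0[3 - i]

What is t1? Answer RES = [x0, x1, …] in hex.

RES = [ 0x44  0xc6  0x2f  0xa9 ]

  t0: a9 2f c6 44
  t1: 44 c6 2f a9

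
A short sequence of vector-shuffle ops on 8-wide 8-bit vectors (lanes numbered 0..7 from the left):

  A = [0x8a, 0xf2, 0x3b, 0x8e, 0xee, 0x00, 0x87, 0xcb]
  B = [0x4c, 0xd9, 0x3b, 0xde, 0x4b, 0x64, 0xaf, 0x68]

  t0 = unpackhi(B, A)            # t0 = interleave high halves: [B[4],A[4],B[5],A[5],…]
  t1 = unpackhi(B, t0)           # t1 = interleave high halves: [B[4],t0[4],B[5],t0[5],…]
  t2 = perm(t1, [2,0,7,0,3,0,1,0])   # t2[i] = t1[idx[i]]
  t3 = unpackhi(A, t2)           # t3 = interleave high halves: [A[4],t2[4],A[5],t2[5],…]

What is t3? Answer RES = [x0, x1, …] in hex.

→ t0 |4b|ee|64|00|af|87|68|cb|
→ t1 |4b|af|64|87|af|68|68|cb|
→ t2 |64|4b|cb|4b|87|4b|af|4b|
→ t3 |ee|87|00|4b|87|af|cb|4b|

RES = [ 0xee  0x87  0x00  0x4b  0x87  0xaf  0xcb  0x4b ]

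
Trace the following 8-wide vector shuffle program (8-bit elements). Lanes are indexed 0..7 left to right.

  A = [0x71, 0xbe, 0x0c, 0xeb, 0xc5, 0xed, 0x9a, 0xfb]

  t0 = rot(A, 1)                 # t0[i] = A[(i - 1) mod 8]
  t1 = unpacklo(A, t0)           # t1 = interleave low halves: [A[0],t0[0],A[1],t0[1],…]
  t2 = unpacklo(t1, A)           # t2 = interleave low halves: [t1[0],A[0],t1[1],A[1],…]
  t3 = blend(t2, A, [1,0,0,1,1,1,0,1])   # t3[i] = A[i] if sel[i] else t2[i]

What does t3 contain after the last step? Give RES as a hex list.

RES = [0x71, 0x71, 0xfb, 0xeb, 0xc5, 0xed, 0x71, 0xfb]

→ t0 |fb|71|be|0c|eb|c5|ed|9a|
→ t1 |71|fb|be|71|0c|be|eb|0c|
→ t2 |71|71|fb|be|be|0c|71|eb|
→ t3 |71|71|fb|eb|c5|ed|71|fb|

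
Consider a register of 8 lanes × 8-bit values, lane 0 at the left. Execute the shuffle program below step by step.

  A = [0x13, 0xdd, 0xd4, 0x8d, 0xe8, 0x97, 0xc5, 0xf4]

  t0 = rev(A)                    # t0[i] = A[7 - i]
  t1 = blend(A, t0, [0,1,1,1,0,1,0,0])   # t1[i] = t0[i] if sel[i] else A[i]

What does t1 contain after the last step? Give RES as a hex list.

RES = [ 0x13  0xc5  0x97  0xe8  0xe8  0xd4  0xc5  0xf4 ]

  t0: f4 c5 97 e8 8d d4 dd 13
  t1: 13 c5 97 e8 e8 d4 c5 f4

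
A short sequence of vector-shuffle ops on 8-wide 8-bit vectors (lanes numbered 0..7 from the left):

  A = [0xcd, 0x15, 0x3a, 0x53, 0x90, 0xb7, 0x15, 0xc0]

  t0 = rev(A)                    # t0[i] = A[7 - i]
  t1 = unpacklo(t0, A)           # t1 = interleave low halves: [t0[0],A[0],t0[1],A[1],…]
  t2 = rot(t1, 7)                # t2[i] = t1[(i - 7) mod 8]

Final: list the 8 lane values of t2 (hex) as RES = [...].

RES = [0xcd, 0x15, 0x15, 0xb7, 0x3a, 0x90, 0x53, 0xc0]

t0 = [0xc0, 0x15, 0xb7, 0x90, 0x53, 0x3a, 0x15, 0xcd]
t1 = [0xc0, 0xcd, 0x15, 0x15, 0xb7, 0x3a, 0x90, 0x53]
t2 = [0xcd, 0x15, 0x15, 0xb7, 0x3a, 0x90, 0x53, 0xc0]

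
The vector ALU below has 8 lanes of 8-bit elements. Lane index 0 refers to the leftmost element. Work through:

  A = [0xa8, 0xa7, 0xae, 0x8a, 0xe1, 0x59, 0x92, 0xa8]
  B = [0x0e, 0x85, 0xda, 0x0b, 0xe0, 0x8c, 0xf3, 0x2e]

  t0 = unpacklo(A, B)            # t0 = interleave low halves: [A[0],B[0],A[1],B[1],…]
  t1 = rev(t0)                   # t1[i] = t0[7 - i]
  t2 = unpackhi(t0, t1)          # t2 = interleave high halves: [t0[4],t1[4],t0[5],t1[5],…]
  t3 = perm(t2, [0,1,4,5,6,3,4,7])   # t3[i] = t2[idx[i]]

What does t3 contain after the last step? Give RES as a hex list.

  t0: a8 0e a7 85 ae da 8a 0b
  t1: 0b 8a da ae 85 a7 0e a8
  t2: ae 85 da a7 8a 0e 0b a8
  t3: ae 85 8a 0e 0b a7 8a a8

RES = [0xae, 0x85, 0x8a, 0x0e, 0x0b, 0xa7, 0x8a, 0xa8]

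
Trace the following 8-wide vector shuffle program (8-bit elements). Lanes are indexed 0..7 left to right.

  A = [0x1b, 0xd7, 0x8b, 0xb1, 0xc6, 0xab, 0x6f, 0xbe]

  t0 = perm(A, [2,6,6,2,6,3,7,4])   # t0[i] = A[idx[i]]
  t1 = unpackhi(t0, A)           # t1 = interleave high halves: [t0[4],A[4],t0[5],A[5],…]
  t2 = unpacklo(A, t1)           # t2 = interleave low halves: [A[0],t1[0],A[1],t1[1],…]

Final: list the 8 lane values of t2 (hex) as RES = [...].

RES = [ 0x1b  0x6f  0xd7  0xc6  0x8b  0xb1  0xb1  0xab ]

→ t0 |8b|6f|6f|8b|6f|b1|be|c6|
→ t1 |6f|c6|b1|ab|be|6f|c6|be|
→ t2 |1b|6f|d7|c6|8b|b1|b1|ab|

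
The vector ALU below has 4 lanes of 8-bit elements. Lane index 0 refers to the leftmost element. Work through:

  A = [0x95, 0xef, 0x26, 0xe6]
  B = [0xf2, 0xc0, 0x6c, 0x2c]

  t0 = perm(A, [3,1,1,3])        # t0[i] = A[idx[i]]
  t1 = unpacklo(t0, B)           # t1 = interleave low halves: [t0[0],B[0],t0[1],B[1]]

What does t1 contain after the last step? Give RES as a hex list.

t0 = [0xe6, 0xef, 0xef, 0xe6]
t1 = [0xe6, 0xf2, 0xef, 0xc0]

RES = [0xe6, 0xf2, 0xef, 0xc0]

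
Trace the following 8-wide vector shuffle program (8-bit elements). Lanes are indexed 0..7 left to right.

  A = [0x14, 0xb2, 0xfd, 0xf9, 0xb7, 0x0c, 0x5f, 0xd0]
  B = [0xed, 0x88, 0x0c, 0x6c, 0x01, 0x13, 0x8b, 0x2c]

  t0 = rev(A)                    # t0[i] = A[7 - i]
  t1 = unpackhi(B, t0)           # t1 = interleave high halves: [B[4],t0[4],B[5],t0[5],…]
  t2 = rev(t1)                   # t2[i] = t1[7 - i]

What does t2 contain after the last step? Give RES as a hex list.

  t0: d0 5f 0c b7 f9 fd b2 14
  t1: 01 f9 13 fd 8b b2 2c 14
  t2: 14 2c b2 8b fd 13 f9 01

RES = [0x14, 0x2c, 0xb2, 0x8b, 0xfd, 0x13, 0xf9, 0x01]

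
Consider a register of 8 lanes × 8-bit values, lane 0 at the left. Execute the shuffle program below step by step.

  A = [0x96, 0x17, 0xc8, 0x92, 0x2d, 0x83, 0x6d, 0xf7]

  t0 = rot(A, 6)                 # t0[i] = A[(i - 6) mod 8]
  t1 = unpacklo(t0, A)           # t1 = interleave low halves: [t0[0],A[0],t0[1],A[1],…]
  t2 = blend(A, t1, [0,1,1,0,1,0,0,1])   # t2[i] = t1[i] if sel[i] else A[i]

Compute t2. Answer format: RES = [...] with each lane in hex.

RES = [0x96, 0x96, 0x92, 0x92, 0x2d, 0x83, 0x6d, 0x92]

t0 = [0xc8, 0x92, 0x2d, 0x83, 0x6d, 0xf7, 0x96, 0x17]
t1 = [0xc8, 0x96, 0x92, 0x17, 0x2d, 0xc8, 0x83, 0x92]
t2 = [0x96, 0x96, 0x92, 0x92, 0x2d, 0x83, 0x6d, 0x92]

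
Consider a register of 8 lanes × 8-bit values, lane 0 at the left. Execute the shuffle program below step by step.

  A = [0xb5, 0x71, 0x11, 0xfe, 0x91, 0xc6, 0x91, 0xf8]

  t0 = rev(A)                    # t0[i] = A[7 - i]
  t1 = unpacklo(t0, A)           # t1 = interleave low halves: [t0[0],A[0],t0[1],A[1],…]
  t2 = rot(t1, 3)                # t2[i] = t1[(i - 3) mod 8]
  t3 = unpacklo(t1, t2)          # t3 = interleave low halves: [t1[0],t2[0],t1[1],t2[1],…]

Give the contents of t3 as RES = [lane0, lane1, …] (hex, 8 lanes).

RES = [0xf8, 0x11, 0xb5, 0x91, 0x91, 0xfe, 0x71, 0xf8]

  t0: f8 91 c6 91 fe 11 71 b5
  t1: f8 b5 91 71 c6 11 91 fe
  t2: 11 91 fe f8 b5 91 71 c6
  t3: f8 11 b5 91 91 fe 71 f8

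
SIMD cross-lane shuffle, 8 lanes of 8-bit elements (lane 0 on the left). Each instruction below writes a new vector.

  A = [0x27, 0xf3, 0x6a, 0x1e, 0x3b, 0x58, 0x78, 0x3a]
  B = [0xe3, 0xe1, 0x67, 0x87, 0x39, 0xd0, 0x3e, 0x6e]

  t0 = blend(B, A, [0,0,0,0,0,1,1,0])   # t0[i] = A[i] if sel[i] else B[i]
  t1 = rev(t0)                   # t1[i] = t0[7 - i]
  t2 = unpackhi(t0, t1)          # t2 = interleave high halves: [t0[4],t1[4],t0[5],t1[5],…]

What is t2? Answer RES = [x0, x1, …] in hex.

RES = [0x39, 0x87, 0x58, 0x67, 0x78, 0xe1, 0x6e, 0xe3]

→ t0 |e3|e1|67|87|39|58|78|6e|
→ t1 |6e|78|58|39|87|67|e1|e3|
→ t2 |39|87|58|67|78|e1|6e|e3|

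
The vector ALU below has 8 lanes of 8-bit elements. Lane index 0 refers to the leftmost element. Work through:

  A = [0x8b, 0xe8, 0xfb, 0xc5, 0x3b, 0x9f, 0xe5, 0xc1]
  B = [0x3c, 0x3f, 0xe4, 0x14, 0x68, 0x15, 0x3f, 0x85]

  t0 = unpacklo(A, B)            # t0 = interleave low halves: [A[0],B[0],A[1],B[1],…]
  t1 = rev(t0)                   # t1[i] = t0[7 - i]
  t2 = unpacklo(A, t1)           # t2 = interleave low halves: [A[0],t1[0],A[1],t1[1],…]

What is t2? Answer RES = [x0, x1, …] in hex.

RES = [ 0x8b  0x14  0xe8  0xc5  0xfb  0xe4  0xc5  0xfb ]

t0 = [0x8b, 0x3c, 0xe8, 0x3f, 0xfb, 0xe4, 0xc5, 0x14]
t1 = [0x14, 0xc5, 0xe4, 0xfb, 0x3f, 0xe8, 0x3c, 0x8b]
t2 = [0x8b, 0x14, 0xe8, 0xc5, 0xfb, 0xe4, 0xc5, 0xfb]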